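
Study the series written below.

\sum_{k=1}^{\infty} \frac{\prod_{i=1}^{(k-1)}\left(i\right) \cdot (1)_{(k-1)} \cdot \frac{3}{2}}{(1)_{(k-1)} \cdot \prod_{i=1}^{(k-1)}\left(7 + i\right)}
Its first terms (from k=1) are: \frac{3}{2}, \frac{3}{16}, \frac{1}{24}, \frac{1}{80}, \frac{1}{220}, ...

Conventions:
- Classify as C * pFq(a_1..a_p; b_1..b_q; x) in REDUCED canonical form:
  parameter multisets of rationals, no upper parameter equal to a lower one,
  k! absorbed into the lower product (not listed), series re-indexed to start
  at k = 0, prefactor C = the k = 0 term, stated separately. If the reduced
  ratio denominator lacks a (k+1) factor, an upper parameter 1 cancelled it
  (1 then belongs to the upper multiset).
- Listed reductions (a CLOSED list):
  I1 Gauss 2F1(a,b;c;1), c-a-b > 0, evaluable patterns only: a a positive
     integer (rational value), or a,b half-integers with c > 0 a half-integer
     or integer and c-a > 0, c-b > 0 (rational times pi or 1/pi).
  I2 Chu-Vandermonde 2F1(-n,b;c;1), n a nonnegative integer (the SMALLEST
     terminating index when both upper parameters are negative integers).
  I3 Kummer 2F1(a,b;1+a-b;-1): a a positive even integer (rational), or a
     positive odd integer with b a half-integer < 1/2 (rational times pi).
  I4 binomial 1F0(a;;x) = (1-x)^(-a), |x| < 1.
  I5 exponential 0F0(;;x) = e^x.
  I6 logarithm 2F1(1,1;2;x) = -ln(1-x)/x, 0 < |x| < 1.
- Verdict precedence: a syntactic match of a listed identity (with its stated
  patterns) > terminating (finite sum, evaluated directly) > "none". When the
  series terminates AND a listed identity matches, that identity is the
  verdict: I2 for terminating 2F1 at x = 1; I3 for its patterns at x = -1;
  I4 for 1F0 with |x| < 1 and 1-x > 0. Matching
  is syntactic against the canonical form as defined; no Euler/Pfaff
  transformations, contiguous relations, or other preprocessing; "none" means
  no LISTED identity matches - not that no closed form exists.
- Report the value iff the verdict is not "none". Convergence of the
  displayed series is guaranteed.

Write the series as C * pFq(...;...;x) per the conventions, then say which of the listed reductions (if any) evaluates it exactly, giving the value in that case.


Structural cue: t_0 being \frac{3}{2}, the running product (C = 3/2) telescopes to a rising factorial.
Consecutive-term ratio: r(k) = 1 * (k+1) (k+1) / [(k+8) (k+1)] - rational in k. x = 1; t_0 = \frac{3}{2}; negate the roots.

With C = \frac{3}{2}: the canonical form is 2F1(1, 1; 8; 1). Verdict: the Gauss summation I1 applies (x = 1: the Gamma ratio telescopes since c-a-b = 6 > 0 and a = 1 in Z>0). Exact value: \frac{7}{4}.


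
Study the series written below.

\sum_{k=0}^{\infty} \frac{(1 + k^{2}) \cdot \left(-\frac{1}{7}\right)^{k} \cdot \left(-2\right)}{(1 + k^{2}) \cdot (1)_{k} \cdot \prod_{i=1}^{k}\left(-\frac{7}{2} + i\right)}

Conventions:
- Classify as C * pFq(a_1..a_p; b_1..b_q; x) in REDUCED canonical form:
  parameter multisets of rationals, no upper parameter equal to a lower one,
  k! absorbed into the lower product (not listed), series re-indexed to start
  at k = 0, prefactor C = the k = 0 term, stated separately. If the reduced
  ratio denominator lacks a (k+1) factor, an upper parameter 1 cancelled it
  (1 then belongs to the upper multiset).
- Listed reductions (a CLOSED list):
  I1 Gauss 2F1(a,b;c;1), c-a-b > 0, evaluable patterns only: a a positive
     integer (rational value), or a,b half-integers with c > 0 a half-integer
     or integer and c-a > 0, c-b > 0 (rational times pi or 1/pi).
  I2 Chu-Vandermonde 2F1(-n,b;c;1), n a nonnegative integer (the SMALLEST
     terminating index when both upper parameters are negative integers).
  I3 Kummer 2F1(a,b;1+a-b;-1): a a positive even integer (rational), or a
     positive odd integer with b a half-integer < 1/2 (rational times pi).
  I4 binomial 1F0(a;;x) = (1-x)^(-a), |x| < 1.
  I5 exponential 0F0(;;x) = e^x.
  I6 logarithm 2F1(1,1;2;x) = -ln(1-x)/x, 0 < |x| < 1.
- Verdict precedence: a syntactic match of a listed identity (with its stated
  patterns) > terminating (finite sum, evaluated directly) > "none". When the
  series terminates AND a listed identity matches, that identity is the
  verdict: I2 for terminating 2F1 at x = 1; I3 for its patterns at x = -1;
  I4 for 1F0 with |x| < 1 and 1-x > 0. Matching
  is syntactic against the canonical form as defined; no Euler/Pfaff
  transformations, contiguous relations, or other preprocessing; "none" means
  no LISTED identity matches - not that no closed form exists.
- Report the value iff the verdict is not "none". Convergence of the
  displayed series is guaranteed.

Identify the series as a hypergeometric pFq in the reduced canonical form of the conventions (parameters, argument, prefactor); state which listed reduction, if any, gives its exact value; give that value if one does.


Classification (C = -2): 0F1 with upper {-}, lower {-\frac{5}{2}}, argument x = -\frac{1}{7}. Verdict: none. Every listed pattern misses the 0F1 form at -\frac{1}{7}, upper {-}.

Key observation: from the first term -2: the factor k^2 + 1 cancels (top and bottom), leaving C = -2.
Term ratio: r(k) = -\frac{1}{7} * 1 / [(k-\frac{5}{2}) (k+1)] ; factor over Q: parameters, x = -\frac{1}{7}, and C = -2.


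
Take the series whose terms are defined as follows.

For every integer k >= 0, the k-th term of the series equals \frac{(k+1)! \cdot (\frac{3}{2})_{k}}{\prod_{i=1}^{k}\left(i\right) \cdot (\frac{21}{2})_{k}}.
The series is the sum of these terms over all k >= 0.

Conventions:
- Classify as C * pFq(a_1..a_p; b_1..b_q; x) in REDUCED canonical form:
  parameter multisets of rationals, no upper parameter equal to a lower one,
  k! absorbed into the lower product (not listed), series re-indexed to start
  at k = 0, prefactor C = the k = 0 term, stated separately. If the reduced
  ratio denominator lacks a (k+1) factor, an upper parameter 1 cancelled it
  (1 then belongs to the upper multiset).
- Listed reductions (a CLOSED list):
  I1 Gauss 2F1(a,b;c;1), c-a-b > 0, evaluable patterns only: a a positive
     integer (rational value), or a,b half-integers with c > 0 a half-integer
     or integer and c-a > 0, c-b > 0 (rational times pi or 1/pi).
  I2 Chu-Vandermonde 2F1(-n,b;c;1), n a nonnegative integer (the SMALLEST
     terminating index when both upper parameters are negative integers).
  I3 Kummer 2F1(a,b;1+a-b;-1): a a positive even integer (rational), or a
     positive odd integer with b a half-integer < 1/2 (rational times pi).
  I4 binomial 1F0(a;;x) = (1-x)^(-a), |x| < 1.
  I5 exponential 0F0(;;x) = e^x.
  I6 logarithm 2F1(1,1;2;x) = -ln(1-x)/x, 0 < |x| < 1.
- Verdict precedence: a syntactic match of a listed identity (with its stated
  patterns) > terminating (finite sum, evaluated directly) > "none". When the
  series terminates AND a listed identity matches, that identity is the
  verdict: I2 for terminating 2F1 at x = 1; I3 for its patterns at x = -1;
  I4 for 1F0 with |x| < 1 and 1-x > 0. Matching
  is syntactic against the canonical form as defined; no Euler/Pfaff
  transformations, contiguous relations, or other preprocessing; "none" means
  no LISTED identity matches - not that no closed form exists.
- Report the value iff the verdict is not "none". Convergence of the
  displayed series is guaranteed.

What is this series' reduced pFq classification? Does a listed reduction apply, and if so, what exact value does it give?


Key observation: with t_0 = 1, the product of the first k integers (C = 1) is k!.
Adjacent-term ratio: r(k) = 1 * (k+\frac{3}{2}) (k+2) / [(k+\frac{21}{2}) (k+1)] - rational in k. x = 1; t_0 = 1; negate the roots.

This is 1 * 2F1(\frac{3}{2}, 2; \frac{21}{2}; 1) in reduced canonical form. Verdict (x = 1): the Gauss summation I1 applies (x = 1: the Gamma ratio telescopes since c-a-b = 7 > 0 and a = 2 in Z>0). Value: \frac{323}{224}.


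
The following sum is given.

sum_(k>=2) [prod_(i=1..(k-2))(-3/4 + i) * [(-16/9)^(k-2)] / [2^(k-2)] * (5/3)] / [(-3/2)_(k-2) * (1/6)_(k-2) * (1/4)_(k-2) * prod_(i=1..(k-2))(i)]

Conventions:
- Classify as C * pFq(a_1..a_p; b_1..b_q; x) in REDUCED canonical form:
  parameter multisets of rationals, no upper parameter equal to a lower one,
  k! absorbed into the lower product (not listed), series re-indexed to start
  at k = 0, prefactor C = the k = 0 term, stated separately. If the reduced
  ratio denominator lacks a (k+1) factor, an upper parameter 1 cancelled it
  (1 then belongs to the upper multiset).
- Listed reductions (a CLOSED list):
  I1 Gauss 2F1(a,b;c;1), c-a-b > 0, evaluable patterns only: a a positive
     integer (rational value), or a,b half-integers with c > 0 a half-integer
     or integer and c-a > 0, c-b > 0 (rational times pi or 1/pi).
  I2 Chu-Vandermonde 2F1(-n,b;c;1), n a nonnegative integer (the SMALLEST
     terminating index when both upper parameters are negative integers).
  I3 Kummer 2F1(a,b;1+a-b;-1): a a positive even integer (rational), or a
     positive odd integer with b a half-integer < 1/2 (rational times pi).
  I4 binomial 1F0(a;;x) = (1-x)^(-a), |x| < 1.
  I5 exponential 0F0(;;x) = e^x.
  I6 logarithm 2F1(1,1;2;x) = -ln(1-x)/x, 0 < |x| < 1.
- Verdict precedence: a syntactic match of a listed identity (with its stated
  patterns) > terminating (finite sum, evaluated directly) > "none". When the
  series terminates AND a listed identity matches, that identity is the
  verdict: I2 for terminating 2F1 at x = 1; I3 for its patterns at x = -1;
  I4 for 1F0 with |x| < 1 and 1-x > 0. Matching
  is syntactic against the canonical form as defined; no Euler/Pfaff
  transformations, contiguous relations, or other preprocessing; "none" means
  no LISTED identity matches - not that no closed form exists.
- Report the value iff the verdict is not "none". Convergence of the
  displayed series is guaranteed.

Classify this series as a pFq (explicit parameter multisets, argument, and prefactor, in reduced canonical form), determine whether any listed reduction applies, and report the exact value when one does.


At argument -8/9: a 0F2 with upper {-}, lower {-3/2, 1/6}, scaled by C = 5/3. Verdict: none - this 0F2 at x = -8/9 matches no listed pattern, and upper {-} holds no stopper.

Structural cue: with t_0 = 5/3, the two k-th powers (C = 5/3) combine into one argument.
Step ratio: r(k) = (-8/9) * 1 / [(k-3/2) (k+1/6) (k+1)] - rational in k. x = (-8/9); t_0 = 5/3; negate the roots.


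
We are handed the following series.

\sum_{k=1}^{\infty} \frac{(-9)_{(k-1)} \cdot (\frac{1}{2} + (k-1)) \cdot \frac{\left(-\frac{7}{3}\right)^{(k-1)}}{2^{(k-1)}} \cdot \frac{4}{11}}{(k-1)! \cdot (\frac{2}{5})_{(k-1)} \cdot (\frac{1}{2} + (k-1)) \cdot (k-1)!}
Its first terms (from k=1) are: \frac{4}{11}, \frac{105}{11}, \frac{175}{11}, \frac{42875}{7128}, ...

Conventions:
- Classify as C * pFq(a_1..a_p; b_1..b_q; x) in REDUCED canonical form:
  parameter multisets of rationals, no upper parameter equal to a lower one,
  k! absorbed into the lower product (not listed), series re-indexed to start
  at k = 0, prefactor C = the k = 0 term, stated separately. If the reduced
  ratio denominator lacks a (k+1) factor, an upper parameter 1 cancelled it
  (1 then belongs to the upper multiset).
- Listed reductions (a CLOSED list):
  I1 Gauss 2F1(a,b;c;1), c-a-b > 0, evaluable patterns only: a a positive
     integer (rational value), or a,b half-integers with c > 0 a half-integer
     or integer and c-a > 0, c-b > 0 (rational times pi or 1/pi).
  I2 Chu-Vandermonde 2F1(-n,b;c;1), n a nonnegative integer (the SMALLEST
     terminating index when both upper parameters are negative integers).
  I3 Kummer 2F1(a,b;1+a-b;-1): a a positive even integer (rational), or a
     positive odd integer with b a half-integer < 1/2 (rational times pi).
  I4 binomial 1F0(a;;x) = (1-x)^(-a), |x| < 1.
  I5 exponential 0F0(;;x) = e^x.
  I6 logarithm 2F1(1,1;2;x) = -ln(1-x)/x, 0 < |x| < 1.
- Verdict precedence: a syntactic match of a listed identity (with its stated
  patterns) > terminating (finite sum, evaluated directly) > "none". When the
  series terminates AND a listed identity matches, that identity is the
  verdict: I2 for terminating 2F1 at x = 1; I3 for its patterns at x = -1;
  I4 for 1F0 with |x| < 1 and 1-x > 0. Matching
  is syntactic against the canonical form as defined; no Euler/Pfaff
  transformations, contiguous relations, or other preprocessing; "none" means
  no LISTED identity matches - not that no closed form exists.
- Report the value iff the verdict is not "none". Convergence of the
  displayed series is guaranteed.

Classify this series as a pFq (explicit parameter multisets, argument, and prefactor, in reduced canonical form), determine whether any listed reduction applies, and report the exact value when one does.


First insight: from the first term \frac{4}{11}: the two k-th powers (C = 4/11, x = -7/6) combine into one argument.
Ratio: r(k) = -\frac{7}{6} * (k-9) / [(k+\frac{2}{5}) (k+1) (k+1)] - rational in k. x = -\frac{7}{6}; t_0 = \frac{4}{11}; negate the roots.

Classification (C = \frac{4}{11}): 1F2 with upper {-9}, lower {\frac{2}{5}, 1}, argument x = -\frac{7}{6}. Verdict: terminating. (-9)_k vanishes past k = 9, leaving a 10-term sum, computed directly. Value: \frac{16151444530754065730629}{494696111492894294016}.


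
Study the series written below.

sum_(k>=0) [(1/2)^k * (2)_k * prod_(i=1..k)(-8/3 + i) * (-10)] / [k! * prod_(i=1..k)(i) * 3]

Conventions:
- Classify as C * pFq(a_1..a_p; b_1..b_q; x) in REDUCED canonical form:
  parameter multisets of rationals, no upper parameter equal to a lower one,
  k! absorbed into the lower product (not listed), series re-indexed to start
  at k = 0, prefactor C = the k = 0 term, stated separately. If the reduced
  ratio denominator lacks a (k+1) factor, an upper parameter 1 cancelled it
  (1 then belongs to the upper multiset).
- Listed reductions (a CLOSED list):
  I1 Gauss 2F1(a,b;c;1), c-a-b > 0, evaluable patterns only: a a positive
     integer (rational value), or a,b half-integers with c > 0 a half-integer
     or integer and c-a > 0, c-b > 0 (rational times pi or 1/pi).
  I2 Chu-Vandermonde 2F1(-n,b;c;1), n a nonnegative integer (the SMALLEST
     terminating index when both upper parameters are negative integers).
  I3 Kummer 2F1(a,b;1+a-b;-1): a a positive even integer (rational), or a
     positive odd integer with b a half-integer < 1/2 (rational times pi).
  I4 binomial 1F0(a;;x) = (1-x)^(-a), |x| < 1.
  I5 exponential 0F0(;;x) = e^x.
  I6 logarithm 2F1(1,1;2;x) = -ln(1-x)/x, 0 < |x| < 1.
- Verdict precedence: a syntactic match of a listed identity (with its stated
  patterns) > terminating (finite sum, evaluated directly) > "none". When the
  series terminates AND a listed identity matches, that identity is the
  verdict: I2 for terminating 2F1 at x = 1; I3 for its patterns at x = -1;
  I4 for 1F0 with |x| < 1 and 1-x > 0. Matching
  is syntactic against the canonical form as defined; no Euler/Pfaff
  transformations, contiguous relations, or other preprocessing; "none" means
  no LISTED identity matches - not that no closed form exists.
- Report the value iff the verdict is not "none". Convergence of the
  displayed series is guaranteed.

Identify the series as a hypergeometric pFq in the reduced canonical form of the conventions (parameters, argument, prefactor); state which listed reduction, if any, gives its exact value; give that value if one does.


Key observation: from the first term -10/3: the constant factors (C = -10/3, x = 1/2) combine into one prefactor.
Ratio: r(k) = (1/2) * (k-5/3) (k+2) / [(k+1) (k+1)] ; factor over Q: parameters, x = (1/2), and C = -10/3.

Reduced: x = 1/2, 2F1, upper = {-5/3, 2}, lower = {1}, C = -10/3. Verdict: none (x = 1/2): each listed identity misses the multisets {-5/3, 2} ; {1}.


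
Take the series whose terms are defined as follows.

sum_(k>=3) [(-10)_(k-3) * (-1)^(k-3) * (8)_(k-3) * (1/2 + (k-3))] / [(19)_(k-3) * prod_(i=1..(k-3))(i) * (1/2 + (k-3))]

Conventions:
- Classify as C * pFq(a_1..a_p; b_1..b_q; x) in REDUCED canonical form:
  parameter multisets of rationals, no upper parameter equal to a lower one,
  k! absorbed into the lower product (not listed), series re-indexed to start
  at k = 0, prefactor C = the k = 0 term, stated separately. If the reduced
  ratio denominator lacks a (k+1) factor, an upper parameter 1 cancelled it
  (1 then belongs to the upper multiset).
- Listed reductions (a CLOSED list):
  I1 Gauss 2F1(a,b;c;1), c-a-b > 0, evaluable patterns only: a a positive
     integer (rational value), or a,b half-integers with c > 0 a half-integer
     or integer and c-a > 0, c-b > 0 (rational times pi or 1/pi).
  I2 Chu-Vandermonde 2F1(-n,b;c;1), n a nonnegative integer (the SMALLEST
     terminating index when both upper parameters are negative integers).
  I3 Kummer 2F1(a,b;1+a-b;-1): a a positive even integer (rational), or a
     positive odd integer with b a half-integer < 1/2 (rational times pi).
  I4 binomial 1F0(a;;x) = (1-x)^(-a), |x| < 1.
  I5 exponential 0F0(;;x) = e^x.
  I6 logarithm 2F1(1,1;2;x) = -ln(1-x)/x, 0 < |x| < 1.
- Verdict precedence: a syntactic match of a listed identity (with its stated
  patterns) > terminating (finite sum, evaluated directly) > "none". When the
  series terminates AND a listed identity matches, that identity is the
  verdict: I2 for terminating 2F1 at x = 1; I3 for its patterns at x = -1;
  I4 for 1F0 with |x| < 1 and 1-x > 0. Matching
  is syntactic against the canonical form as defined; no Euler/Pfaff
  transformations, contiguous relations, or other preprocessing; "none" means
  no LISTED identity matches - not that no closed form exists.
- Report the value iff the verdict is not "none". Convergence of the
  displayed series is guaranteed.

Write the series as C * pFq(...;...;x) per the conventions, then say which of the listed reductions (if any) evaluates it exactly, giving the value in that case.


The series (x = -1) is 2F1: upper {-10, 8}, lower {19}, prefactor 1. Verdict at x = -1: Kummer (I3) matches (x = -1; c = 19 equals 1+a-b for upper {-10, 8}: listed pattern). Its exact value is 306/7.

Key step: t_0 being 1, the product of the first k integers (prefactor 1) is k!.
Adjacent-term ratio: r(k) = (-1) * (k-10) (k+8) / [(k+19) (k+1)] - rational in k. x = (-1); t_0 = 1; negate the roots.


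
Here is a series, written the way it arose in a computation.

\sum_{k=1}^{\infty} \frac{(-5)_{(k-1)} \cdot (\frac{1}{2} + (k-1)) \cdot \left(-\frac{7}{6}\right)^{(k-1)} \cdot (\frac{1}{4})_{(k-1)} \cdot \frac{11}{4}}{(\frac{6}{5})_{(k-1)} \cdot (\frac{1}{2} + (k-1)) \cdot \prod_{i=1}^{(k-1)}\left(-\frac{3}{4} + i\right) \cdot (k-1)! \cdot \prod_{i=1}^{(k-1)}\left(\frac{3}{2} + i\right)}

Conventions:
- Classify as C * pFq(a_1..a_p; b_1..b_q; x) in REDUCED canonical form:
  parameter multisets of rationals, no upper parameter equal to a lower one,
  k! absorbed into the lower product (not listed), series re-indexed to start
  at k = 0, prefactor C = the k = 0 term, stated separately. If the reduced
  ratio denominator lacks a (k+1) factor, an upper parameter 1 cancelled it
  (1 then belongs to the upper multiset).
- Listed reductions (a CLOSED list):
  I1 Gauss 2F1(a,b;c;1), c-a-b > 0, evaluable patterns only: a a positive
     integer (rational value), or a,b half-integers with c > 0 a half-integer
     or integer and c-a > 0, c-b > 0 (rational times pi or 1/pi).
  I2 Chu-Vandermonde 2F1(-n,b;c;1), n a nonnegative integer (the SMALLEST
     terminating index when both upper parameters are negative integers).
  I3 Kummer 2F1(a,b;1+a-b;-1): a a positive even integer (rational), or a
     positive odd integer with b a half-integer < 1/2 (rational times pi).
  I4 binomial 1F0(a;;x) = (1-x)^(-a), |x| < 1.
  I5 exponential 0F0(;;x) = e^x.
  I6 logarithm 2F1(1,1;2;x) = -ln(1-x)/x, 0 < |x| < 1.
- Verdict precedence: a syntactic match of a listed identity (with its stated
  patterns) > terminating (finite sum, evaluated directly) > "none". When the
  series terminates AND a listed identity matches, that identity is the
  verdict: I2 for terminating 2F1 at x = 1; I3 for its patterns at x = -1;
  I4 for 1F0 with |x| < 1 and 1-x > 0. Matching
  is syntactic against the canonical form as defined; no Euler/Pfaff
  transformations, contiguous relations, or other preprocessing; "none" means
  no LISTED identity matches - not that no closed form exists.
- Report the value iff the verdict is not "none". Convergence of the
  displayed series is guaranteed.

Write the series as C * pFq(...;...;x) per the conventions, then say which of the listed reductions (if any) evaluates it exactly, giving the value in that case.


x = -\frac{7}{6} here; the reduced form reads 1F2, upper {-5}, lower {\frac{6}{5}, \frac{5}{2}}, C = \frac{11}{4}. Verdict: terminating - no listed pattern fits, but -5 in the upper list cuts the series at k = 5; direct evaluation. Exact value: \frac{92287809073}{9367218432}.

Structural cue: from the first term \frac{11}{4}: the parameter 1/4 appears in both the upper and lower lists and cancels (alongside the other common factor).
Adjacent-term ratio: r(k) = -\frac{7}{6} * (k-5) / [(k+\frac{6}{5}) (k+\frac{5}{2}) (k+1)] - rational in k. x = -\frac{7}{6}; t_0 = \frac{11}{4}; negate the roots.


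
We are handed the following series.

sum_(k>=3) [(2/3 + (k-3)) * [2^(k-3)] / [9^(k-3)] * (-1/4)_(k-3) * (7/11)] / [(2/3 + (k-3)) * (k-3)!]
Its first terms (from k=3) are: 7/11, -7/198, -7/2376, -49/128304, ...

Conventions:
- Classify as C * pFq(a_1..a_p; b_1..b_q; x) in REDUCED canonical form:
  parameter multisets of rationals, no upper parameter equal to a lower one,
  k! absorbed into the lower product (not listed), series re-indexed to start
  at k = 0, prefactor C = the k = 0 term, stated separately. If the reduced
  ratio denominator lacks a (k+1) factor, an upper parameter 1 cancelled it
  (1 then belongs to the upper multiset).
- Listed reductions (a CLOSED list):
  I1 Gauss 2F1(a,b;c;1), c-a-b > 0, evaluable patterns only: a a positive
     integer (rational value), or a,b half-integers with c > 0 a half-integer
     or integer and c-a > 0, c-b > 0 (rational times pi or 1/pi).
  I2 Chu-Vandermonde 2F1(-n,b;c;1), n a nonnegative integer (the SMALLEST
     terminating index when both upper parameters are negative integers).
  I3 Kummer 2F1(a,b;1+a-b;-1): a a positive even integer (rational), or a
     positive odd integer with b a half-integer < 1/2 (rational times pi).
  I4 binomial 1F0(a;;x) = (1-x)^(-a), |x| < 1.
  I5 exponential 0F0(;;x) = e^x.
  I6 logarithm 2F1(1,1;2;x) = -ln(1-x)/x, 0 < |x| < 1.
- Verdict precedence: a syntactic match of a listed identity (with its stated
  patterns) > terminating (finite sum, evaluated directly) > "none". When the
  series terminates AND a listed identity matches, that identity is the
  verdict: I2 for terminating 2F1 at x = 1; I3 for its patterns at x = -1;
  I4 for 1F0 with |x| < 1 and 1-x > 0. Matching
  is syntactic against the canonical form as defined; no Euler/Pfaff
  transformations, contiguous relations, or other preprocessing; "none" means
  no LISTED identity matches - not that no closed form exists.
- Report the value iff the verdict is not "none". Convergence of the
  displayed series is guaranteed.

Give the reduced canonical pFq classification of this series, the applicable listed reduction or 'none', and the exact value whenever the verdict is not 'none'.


With C = 7/11: the canonical form is 1F0(-1/4; -; 2/9). Verdict (x = 2/9): binomial (I4) applies (the 1F0 binomial series: exponent 1/4, x = 2/9). Exact value: (7/11) * (7/9)^(1/4).

Key observation: from the first term 7/11: the two geometric factors (C = 7/11) combine into one argument.
Ratio: r(k) = (2/9) * (k-1/4) / [(k+1)] ; factor over Q: parameters, x = (2/9), and C = 7/11.


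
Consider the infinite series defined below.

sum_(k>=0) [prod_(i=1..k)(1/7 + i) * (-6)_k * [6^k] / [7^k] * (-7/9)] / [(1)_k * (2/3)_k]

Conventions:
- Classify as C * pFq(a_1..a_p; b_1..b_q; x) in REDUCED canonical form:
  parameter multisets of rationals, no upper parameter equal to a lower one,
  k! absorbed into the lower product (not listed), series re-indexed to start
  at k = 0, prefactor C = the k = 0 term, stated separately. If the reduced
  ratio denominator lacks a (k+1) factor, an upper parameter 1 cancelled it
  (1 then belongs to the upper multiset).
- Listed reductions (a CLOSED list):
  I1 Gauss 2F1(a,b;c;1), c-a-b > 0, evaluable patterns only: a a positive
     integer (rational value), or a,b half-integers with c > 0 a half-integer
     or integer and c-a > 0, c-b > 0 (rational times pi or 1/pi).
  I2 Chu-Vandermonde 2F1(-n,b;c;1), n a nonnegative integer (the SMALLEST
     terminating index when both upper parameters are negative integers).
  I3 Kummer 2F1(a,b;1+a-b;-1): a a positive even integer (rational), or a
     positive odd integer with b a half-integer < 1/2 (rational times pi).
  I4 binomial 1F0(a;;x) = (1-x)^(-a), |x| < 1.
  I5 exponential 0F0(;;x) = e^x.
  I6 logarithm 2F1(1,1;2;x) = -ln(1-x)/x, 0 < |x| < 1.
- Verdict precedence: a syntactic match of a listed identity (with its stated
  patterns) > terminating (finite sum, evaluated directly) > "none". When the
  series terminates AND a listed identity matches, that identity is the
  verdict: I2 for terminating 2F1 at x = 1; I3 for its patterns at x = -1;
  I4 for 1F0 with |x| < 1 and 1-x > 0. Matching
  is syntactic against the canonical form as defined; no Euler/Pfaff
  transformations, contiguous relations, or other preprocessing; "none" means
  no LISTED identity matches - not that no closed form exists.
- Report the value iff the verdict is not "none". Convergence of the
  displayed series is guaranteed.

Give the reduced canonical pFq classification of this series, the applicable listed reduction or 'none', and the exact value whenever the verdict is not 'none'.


Structural cue: x = (6/7) and (1)_k (C = -7/9) is k! itself.
Step ratio: r(k) = (6/7) * (k-6) (k+8/7) / [(k+2/3) (k+1)] - rational in k, leading ratio (6/7); with t_0 = -7/9, classification follows.

x = 6/7 here; the reduced form reads 2F1, upper {-6, 8/7}, lower {2/3}, C = -7/9. Verdict: terminating. (-6)_k vanishes past k = 6, leaving a 7-term sum, computed directly. Its exact value is 112150363705/2117716941753.


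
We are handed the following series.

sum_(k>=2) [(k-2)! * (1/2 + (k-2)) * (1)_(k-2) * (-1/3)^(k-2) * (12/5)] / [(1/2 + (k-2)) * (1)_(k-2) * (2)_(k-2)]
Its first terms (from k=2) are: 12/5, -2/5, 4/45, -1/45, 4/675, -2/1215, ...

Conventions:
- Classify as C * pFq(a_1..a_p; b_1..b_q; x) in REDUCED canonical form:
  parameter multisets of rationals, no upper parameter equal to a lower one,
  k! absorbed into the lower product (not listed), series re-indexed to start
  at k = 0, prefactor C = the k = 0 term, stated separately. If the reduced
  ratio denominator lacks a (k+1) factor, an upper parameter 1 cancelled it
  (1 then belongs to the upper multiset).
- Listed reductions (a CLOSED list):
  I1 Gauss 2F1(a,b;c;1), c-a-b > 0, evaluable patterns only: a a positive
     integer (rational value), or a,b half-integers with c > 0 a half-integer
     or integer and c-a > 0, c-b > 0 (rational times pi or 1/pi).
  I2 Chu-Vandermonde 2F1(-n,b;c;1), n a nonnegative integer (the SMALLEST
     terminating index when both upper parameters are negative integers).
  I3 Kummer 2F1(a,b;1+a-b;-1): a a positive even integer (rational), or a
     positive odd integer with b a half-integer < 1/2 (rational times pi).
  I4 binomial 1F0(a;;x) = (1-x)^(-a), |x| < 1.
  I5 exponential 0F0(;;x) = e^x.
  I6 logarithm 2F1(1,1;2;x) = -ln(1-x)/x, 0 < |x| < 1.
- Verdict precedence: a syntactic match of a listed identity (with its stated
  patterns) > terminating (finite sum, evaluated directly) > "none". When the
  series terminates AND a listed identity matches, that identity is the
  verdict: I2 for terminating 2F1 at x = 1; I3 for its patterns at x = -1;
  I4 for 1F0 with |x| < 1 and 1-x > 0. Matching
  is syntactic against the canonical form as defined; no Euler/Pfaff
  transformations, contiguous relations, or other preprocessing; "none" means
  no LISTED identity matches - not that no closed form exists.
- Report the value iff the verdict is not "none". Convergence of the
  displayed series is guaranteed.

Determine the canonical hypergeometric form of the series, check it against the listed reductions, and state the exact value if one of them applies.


Structural cue: with t_0 = 12/5, (1)_k (prefactor 12/5) is k! itself.
Consecutive-term ratio: r(k) = (-1/3) * (k+1) (k+1) / [(k+2) (k+1)] - rational; roots negated = parameters, x = (-1/3), C = 12/5.

The series (x = -1/3) is 2F1: upper {1, 1}, lower {2}, prefactor 12/5. Verdict: this is the logarithmic series (I6) (the logarithm: parameters (1,1;2), x = -1/3). Value: (36/5) * ln(4/3).


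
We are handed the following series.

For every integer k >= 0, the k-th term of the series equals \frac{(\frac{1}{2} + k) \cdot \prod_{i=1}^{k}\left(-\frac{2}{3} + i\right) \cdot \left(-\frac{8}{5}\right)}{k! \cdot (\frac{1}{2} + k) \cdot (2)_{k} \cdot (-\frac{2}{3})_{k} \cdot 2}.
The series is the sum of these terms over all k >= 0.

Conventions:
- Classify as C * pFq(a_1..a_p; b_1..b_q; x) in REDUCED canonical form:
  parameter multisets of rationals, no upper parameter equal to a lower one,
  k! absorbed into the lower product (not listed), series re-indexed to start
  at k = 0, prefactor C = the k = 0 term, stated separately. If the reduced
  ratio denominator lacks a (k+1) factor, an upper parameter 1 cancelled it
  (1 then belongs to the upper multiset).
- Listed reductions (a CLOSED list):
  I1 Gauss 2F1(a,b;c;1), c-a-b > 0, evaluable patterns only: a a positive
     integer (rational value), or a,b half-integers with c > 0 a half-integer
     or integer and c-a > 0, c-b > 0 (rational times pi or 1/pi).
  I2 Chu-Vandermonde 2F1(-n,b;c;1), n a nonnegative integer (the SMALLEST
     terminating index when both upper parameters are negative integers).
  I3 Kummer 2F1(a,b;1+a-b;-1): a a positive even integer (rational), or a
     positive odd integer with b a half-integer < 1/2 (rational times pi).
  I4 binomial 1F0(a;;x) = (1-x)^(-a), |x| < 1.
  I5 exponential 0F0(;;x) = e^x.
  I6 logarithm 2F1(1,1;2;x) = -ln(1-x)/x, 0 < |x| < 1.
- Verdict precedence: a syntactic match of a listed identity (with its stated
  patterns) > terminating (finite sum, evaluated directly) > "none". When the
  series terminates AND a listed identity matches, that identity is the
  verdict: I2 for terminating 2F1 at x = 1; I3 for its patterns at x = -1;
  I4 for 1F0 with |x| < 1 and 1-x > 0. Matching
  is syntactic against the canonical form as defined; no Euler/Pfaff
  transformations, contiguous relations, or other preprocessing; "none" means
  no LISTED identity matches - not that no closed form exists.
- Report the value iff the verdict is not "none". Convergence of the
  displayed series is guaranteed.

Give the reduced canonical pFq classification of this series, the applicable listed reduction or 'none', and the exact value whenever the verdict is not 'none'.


With C = -\frac{4}{5}: the canonical form is 1F2(\frac{1}{3}; -\frac{2}{3}, 2; 1). Verdict: none - at argument 1 the multisets {\frac{1}{3}} ; {-\frac{2}{3}, 2} match no listed identity.

Structural cue: from the first term -\frac{4}{5}: the running product (C = -4/5) telescopes to a rising factorial.
Step ratio: r(k) = 1 * (k+\frac{1}{3}) / [(k-\frac{2}{3}) (k+2) (k+1)] - rational in k. x = 1; t_0 = -\frac{4}{5}; negate the roots.


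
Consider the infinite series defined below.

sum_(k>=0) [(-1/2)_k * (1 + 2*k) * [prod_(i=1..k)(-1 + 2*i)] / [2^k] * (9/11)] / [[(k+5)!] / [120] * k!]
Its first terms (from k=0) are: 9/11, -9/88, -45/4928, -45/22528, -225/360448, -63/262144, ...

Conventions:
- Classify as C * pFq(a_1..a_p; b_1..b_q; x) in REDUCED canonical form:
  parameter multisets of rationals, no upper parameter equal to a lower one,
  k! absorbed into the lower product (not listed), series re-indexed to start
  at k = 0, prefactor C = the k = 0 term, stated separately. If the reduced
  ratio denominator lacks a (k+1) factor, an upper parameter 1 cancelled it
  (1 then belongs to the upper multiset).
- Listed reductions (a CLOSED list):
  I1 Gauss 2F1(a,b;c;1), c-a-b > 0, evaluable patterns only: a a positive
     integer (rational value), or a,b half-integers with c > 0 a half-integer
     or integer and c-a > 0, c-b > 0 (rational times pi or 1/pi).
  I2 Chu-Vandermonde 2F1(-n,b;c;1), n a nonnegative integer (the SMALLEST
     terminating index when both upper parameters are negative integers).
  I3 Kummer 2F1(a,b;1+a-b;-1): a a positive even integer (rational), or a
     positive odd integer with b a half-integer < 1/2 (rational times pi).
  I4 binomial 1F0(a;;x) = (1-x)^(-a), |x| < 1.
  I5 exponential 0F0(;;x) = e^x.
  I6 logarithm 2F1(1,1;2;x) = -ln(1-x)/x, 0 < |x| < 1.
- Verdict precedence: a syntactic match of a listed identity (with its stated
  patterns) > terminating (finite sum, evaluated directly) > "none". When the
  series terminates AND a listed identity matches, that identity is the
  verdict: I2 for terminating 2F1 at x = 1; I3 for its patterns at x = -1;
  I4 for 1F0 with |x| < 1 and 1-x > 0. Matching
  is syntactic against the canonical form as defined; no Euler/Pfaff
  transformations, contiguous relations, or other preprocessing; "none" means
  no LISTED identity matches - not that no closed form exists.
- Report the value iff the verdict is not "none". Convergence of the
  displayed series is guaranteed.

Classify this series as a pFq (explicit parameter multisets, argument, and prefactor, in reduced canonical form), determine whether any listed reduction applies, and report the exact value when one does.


Prefactor 9/11, argument 1: 2F1 with upper {-1/2, 3/2} over lower {6}. Verdict at x = 1: Gauss's theorem I1 (half-integer case) matches (x = 1; upper {-1/2, 3/2} half-integers, c = 6 in the evaluable pattern). Value: (65536/29645) / pi.

The tell: t_0 = 9/11 here, and the denominator's factorial ratio (C = 9/11, x = 1) is a lower Pochhammer.
Consecutive-term ratio: r(k) = 1 * (k-1/2) (k+3/2) / [(k+6) (k+1)] ; factor over Q: parameters, x = 1, and C = 9/11.


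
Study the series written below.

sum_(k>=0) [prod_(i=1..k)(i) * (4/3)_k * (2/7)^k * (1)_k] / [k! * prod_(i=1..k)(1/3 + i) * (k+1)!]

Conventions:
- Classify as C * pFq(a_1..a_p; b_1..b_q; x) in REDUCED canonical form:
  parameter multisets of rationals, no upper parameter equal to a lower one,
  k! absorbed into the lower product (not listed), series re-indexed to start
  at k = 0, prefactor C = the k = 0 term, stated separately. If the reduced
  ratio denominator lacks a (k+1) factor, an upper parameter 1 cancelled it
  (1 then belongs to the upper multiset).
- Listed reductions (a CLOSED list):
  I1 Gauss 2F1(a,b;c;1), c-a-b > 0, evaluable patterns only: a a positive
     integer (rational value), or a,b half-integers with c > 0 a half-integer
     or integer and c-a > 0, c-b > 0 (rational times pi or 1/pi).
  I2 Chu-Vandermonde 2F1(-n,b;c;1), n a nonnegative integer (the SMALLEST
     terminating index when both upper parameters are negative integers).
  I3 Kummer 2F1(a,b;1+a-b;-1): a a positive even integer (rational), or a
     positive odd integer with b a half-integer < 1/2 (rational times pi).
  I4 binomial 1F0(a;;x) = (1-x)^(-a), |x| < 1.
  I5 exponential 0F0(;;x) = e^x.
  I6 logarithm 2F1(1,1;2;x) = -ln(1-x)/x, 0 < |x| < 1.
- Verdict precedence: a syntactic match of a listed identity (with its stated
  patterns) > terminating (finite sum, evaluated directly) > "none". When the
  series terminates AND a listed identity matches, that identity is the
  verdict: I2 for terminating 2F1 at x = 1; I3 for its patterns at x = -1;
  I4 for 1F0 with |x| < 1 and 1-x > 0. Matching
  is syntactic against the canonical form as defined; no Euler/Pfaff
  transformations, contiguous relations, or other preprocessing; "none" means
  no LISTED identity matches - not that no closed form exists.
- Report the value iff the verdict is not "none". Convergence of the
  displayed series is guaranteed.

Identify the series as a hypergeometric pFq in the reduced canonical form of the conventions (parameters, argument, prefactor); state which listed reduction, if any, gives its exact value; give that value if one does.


This is 1 * 2F1(1, 1; 2; 2/7) in reduced canonical form. Verdict: logarithm (I6) applies (the logarithm: parameters (1,1;2), x = 2/7). Value: (-7/2) * ln(5/7).

The tell: t_0 = 1 here, and the running product (C = 1) telescopes to a rising factorial.
Term ratio: r(k) = (2/7) * (k+1) (k+1) / [(k+2) (k+1)] - poly over poly, x = (2/7) from leading terms; C = 1 at k = 0.


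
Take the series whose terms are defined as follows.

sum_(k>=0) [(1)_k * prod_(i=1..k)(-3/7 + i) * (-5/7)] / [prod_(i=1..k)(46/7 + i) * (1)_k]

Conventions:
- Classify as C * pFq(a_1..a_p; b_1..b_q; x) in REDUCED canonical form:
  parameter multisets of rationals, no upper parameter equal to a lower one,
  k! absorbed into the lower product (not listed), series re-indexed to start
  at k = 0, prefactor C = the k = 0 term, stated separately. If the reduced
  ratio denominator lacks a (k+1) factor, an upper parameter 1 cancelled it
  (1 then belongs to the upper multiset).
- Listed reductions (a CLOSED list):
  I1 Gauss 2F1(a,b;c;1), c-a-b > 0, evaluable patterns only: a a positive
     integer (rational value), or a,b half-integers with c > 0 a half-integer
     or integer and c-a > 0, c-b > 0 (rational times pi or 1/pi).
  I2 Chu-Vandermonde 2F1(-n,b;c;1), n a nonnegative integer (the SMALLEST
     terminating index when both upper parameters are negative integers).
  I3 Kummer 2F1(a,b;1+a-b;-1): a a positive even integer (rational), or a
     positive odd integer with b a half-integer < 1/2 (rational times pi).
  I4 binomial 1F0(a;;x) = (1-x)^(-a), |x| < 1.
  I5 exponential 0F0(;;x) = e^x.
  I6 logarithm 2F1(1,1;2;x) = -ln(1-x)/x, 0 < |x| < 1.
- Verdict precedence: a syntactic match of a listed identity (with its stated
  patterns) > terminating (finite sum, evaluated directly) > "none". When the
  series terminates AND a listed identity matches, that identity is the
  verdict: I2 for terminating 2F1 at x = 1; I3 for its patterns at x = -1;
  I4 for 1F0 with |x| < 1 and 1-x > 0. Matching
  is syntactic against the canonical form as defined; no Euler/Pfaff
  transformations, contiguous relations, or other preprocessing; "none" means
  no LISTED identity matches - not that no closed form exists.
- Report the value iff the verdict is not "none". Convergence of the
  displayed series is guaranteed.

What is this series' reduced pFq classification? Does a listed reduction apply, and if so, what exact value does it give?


With C = -5/7: the canonical form is 2F1(4/7, 1; 53/7; 1). Verdict: the Gauss summation I1 fires (x = 1: the Gamma ratio telescopes since c-a-b = 6 > 0 and a = 1 in Z>0). Value: -115/147.

The tell: t_0 being -5/7, (1)_k (C = -5/7) is k! itself.
Ratio: r(k) = 1 * (k+4/7) (k+1) / [(k+53/7) (k+1)] - rational; roots negated = parameters, x = 1, C = -5/7.


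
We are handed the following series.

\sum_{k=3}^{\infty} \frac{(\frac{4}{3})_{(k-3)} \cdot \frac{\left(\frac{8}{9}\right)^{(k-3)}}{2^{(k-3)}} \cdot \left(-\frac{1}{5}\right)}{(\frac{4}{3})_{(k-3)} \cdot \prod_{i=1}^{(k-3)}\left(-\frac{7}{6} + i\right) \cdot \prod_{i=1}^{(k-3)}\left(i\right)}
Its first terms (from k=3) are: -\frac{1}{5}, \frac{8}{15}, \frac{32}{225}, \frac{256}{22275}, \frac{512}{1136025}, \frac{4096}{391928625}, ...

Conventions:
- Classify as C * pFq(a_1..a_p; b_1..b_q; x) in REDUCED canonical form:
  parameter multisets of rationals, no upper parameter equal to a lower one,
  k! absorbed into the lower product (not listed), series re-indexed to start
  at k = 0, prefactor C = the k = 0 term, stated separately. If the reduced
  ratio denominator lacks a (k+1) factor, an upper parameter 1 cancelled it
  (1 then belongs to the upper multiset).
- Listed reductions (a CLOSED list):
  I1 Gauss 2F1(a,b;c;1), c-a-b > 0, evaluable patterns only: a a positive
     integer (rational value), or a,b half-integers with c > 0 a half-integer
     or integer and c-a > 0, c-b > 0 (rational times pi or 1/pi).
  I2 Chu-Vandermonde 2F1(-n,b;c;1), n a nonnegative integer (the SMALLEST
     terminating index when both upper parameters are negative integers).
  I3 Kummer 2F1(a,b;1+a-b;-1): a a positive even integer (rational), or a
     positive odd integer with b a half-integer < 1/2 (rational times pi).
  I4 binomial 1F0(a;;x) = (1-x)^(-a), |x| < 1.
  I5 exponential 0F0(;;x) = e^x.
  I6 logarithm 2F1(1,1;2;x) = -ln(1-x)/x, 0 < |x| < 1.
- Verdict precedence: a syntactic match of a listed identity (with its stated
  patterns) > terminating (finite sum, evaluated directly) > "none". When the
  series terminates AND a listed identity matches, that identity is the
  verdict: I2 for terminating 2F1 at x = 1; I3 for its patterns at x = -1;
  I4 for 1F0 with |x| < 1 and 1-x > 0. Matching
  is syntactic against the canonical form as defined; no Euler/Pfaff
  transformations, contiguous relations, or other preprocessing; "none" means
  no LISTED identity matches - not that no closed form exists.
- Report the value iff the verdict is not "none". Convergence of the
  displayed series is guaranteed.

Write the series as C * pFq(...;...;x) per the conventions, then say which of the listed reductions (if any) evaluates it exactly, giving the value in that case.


The series (x = \frac{4}{9}) is 0F1: upper {-}, lower {-\frac{1}{6}}, prefactor -\frac{1}{5}. Verdict: none here - no I1-I6 shape fits x = \frac{4}{9} with lower {-\frac{1}{6}}.

The tell: from the first term -\frac{1}{5}: the lower running product (C = -1/5) is a rising factorial.
Ratio: r(k) = \frac{4}{9} * 1 / [(k-\frac{1}{6}) (k+1)] ; factor over Q: parameters, x = \frac{4}{9}, and C = -\frac{1}{5}.
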